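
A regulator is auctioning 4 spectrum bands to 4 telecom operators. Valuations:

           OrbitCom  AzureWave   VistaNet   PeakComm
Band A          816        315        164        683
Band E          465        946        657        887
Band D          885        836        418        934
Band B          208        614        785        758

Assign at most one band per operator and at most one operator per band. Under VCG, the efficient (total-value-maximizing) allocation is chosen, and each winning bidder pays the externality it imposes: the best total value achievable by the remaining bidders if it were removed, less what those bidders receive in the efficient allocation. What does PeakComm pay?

PeakComm pays $69M.

Efficient allocation: OrbitCom→Band A ($816M), AzureWave→Band E ($946M), VistaNet→Band B ($785M), PeakComm→Band D ($934M); total welfare W = $3481M.
PeakComm receives Band D at value $934M, so the others get W − 934 = $2547M.
Without PeakComm: best allocation of the remaining 3 bidders over all 4 bands is OrbitCom→Band D ($885M), AzureWave→Band E ($946M), VistaNet→Band B ($785M), total $2616M.
VCG payment = (others' best without PeakComm) − (others' welfare with PeakComm) = 2616 − 2547 = $69M.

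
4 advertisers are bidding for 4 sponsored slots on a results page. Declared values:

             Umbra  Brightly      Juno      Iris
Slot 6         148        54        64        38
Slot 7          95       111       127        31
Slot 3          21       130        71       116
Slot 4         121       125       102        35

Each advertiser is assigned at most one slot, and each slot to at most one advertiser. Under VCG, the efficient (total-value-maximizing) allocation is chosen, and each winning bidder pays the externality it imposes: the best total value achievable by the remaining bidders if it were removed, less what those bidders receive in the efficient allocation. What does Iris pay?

Efficient allocation: Umbra→Slot 6 ($148), Brightly→Slot 4 ($125), Juno→Slot 7 ($127), Iris→Slot 3 ($116); total welfare W = $516.
Iris receives Slot 3 at value $116, so the others get W − 116 = $400.
Without Iris: best allocation of the remaining 3 bidders over all 4 slots is Umbra→Slot 6 ($148), Brightly→Slot 3 ($130), Juno→Slot 7 ($127), total $405.
VCG payment = (others' best without Iris) − (others' welfare with Iris) = 405 − 400 = $5.

Iris pays $5.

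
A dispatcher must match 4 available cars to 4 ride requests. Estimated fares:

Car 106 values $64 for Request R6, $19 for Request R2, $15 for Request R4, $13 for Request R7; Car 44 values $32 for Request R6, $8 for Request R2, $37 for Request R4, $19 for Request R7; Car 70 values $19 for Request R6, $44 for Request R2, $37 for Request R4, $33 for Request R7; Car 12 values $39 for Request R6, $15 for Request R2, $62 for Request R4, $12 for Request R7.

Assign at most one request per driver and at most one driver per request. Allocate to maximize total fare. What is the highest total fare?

Treat this as an assignment problem: match each driver to one request.
Optimal: Car 106→Request R6 ($64), Car 44→Request R7 ($19), Car 70→Request R2 ($44), Car 12→Request R4 ($62) — total 64+19+44+62 = $189.
Row-greedy (each driver in turn takes its best remaining request) gives $157, worse by 32.
No other one-to-one assignment exceeds $189.

Max total: $189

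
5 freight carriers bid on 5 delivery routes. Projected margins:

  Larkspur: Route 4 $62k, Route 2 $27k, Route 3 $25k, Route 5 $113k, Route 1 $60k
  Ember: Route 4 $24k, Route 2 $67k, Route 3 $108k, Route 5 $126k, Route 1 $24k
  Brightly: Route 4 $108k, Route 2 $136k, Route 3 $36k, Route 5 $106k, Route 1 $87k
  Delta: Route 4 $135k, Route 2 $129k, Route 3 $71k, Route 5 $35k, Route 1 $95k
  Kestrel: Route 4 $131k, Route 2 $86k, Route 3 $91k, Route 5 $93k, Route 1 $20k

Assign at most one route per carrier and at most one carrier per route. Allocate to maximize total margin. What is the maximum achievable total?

This is a one-to-one assignment (maximum-weight bipartite matching).
Optimal: Larkspur→Route 5 ($113k), Ember→Route 3 ($108k), Brightly→Route 2 ($136k), Delta→Route 1 ($95k), Kestrel→Route 4 ($131k) — total 113+108+136+95+131 = $583k.
Column-greedy (each route in turn goes to its best remaining carrier) gives $512k, worse by 71.
Next-best assignment: Larkspur→Route 5, Ember→Route 3, Brightly→Route 1, Delta→Route 2, Kestrel→Route 4 = $568k.
Checked against all permutations: $583k is optimal.

Maximum total: $583k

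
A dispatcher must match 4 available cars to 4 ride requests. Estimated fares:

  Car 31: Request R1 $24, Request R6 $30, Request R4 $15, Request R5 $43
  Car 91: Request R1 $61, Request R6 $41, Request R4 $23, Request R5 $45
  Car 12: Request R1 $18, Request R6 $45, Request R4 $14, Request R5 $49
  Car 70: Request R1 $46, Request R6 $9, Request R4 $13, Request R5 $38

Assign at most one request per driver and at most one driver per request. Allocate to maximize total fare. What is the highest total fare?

Optimal: Car 31→Request R5 ($43), Car 91→Request R1 ($61), Car 12→Request R6 ($45), Car 70→Request R4 ($13) — total 43+61+45+13 = $162.
Column-greedy (each request in turn goes to its best remaining driver) gives $159, worse by 3.

Maximum total: $162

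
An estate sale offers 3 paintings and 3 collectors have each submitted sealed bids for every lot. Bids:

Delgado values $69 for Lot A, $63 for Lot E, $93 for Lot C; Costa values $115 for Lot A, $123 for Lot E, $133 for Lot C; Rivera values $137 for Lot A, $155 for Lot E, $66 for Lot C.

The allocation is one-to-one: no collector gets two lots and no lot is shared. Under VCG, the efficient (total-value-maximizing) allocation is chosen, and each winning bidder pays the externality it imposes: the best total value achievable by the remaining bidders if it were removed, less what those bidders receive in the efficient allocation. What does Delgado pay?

Efficient allocation: Delgado→Lot C ($93), Costa→Lot A ($115), Rivera→Lot E ($155); total welfare W = $363.
Delgado receives Lot C at value $93, so the others get W − 93 = $270.
Without Delgado: best allocation of the remaining 2 bidders over all 3 lots is Costa→Lot C ($133), Rivera→Lot E ($155), total $288.
VCG payment = (others' best without Delgado) − (others' welfare with Delgado) = 288 − 270 = $18.

Delgado pays $18.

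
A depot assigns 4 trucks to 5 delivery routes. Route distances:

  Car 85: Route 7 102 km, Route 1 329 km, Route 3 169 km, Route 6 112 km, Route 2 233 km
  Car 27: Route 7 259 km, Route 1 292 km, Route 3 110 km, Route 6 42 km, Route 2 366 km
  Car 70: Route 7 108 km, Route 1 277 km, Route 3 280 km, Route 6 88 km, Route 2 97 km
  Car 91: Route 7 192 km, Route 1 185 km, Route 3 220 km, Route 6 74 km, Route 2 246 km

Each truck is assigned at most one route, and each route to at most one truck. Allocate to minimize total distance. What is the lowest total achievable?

Optimal: Car 85→Route 7 (102 km), Car 27→Route 3 (110 km), Car 70→Route 2 (97 km), Car 91→Route 6 (74 km) — total 102+110+97+74 = 383 km.
Min-entry greedy (repeatedly take the single cheapest remaining cell) gives 426 km, worse by 43.

Min total: 383 km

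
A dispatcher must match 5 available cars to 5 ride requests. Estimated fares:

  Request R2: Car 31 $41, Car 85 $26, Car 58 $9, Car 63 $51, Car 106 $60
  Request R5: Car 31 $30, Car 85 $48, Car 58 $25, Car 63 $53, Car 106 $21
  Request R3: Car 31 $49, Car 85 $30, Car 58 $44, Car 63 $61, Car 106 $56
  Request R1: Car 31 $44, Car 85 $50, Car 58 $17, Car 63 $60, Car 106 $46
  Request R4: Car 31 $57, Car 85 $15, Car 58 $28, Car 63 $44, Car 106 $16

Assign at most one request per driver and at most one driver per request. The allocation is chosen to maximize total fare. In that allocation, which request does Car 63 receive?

Treat this as an assignment problem: match each driver to one request.
Optimal: Car 31→Request R4 ($57), Car 85→Request R5 ($48), Car 58→Request R3 ($44), Car 63→Request R1 ($60), Car 106→Request R2 ($60) — total 57+48+44+60+60 = $269.
Row-greedy (each driver in turn takes its best remaining request) gives $264, worse by 5.
Checked against all permutations: $269 is optimal.
Car 63's own top request is Request R3 ($61), but forcing Car 63→Request R3 and reassigning the rest optimally gives only $253 — worse by 16.

Car 63 receives Request R1.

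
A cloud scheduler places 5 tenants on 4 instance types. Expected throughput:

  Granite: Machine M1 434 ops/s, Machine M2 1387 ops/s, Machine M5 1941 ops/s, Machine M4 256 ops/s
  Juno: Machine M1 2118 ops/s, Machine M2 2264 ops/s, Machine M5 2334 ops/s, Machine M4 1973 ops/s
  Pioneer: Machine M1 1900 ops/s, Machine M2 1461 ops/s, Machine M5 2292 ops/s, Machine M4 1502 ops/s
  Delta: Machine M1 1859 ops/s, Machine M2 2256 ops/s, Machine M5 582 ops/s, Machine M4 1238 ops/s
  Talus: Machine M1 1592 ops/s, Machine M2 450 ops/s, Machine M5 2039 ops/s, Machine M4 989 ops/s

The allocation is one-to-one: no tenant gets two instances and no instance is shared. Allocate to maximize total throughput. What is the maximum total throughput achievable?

Maximum total: 8168 ops/s

Treat this as an assignment problem: match each tenant to one instance.
Optimal: Pioneer→Machine M1 (1900 ops/s), Delta→Machine M2 (2256 ops/s), Talus→Machine M5 (2039 ops/s), Juno→Machine M4 (1973 ops/s) — total 1900+2256+2039+1973 = 8168 ops/s.
Column-greedy (each instance in turn goes to its best remaining tenant) gives 7655 ops/s, worse by 513.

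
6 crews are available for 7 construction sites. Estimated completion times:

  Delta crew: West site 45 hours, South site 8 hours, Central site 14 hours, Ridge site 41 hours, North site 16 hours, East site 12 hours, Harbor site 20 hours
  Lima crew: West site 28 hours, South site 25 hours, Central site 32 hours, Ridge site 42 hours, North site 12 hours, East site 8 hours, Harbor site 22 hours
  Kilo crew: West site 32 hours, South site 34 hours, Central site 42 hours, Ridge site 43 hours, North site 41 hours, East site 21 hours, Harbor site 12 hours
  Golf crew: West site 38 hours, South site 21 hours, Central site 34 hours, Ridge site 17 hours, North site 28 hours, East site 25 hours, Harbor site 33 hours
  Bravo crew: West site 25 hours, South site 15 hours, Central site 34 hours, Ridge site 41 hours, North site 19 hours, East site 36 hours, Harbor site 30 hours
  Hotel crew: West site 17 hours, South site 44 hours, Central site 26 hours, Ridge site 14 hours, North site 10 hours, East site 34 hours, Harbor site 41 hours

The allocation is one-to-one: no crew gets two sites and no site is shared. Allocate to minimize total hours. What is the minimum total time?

Optimal: Delta crew→Central site (14 hours), Lima crew→East site (8 hours), Kilo crew→Harbor site (12 hours), Golf crew→Ridge site (17 hours), Bravo crew→South site (15 hours), Hotel crew→North site (10 hours) — total 14+8+12+17+15+10 = 76 hours.
Column-greedy (each site in turn goes to its cheapest remaining crew) gives 114 hours, worse by 38.
Next-best assignment: Delta crew→South site, Lima crew→East site, Kilo crew→Harbor site, Golf crew→Ridge site, Bravo crew→West site, Hotel crew→North site = 80 hours.
Swapping Delta crew↔Hotel crew (Delta crew→North site 16 hours, Hotel crew→Central site 26 hours) adds 18.

Min total: 76 hours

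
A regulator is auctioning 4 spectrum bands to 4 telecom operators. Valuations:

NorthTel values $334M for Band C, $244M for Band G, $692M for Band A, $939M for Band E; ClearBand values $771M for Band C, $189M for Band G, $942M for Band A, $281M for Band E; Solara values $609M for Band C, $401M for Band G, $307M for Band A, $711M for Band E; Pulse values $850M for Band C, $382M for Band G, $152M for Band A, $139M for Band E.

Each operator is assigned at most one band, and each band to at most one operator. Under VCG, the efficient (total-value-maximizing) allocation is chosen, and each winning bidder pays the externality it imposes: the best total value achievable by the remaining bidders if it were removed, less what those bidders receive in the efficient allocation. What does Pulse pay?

Pulse pays $208M.

Efficient allocation: NorthTel→Band E ($939M), ClearBand→Band A ($942M), Solara→Band G ($401M), Pulse→Band C ($850M); total welfare W = $3132M.
Pulse receives Band C at value $850M, so the others get W − 850 = $2282M.
Without Pulse: best allocation of the remaining 3 bidders over all 4 bands is NorthTel→Band E ($939M), ClearBand→Band A ($942M), Solara→Band C ($609M), total $2490M.
VCG payment = (others' best without Pulse) − (others' welfare with Pulse) = 2490 − 2282 = $208M.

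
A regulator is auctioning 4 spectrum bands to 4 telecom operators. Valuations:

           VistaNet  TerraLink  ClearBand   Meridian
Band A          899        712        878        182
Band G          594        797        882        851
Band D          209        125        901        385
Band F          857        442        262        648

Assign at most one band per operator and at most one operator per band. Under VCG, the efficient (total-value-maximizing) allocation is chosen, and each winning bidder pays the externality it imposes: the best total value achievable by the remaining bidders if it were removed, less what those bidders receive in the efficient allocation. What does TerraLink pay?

Efficient allocation: VistaNet→Band F ($857M), TerraLink→Band A ($712M), ClearBand→Band D ($901M), Meridian→Band G ($851M); total welfare W = $3321M.
TerraLink receives Band A at value $712M, so the others get W − 712 = $2609M.
Without TerraLink: best allocation of the remaining 3 bidders over all 4 bands is VistaNet→Band A ($899M), ClearBand→Band D ($901M), Meridian→Band G ($851M), total $2651M.
VCG payment = (others' best without TerraLink) − (others' welfare with TerraLink) = 2651 − 2609 = $42M.

TerraLink pays $42M.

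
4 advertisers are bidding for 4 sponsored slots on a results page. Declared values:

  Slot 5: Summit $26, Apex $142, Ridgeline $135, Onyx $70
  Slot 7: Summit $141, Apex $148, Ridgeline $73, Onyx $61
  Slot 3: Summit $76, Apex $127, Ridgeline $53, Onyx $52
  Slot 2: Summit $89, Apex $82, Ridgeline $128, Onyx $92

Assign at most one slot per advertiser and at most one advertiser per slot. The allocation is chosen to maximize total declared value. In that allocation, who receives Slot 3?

Apex receives Slot 3.

Optimal: Summit→Slot 7 ($141), Apex→Slot 3 ($127), Ridgeline→Slot 5 ($135), Onyx→Slot 2 ($92) — total 141+127+135+92 = $495.
Column-greedy (each slot in turn goes to its best remaining advertiser) gives $428, worse by 67.
Next-best assignment: Summit→Slot 7, Apex→Slot 3, Ridgeline→Slot 2, Onyx→Slot 5 = $466.
Swapping Ridgeline↔Onyx (Ridgeline→Slot 2 $128, Onyx→Slot 5 $70) loses 29.
No other one-to-one assignment exceeds $495.
Apex's own top slot is Slot 7 ($148), but forcing Apex→Slot 7 and reassigning the rest optimally gives only $451 — worse by 44.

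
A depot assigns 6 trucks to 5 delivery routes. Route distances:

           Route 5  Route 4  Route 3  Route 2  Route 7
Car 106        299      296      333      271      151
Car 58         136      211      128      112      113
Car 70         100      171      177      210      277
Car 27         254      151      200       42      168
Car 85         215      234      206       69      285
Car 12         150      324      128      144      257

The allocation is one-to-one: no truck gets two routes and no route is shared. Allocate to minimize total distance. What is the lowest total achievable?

Min total: 561 km

Treat this as an assignment problem: match each truck to one route.
Optimal: Car 70→Route 5 (100 km), Car 27→Route 4 (151 km), Car 12→Route 3 (128 km), Car 85→Route 2 (69 km), Car 58→Route 7 (113 km) — total 100+151+128+69+113 = 561 km.
Row-greedy (each truck in turn takes its cheapest remaining route) gives 720 km, worse by 159.
Next-best assignment: Car 70→Route 5, Car 27→Route 4, Car 58→Route 3, Car 85→Route 2, Car 106→Route 7 = 599 km.
No other one-to-one assignment undercuts 561 km.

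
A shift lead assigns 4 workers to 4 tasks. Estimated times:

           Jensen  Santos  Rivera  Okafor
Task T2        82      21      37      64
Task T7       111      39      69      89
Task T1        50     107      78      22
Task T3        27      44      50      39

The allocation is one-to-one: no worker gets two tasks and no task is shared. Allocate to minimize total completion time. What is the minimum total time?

This is a one-to-one assignment (minimum-cost bipartite matching).
Optimal: Jensen→Task T3 (27 min), Santos→Task T7 (39 min), Rivera→Task T2 (37 min), Okafor→Task T1 (22 min) — total 27+39+37+22 = 125 min.
Min-entry greedy (repeatedly take the single cheapest remaining cell) gives 139 min, worse by 14.
Next-best assignment: Jensen→Task T3, Santos→Task T2, Rivera→Task T7, Okafor→Task T1 = 139 min.

Minimum total: 125 min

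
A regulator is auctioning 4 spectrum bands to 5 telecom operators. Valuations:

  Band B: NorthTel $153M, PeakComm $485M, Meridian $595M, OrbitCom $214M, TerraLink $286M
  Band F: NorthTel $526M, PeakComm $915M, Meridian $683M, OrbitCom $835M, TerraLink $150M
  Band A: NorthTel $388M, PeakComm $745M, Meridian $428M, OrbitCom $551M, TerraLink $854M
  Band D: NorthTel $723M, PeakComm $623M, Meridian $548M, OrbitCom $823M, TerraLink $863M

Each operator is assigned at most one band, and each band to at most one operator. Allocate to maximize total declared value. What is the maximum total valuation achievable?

Maximum total: $3187M

Optimal: Meridian→Band B ($595M), PeakComm→Band F ($915M), TerraLink→Band A ($854M), OrbitCom→Band D ($823M) — total 595+915+854+823 = $3187M.
Max-entry greedy (repeatedly take the single best remaining cell) gives $2924M, worse by 263.
Swapping OrbitCom↔Meridian (OrbitCom→Band B $214M, Meridian→Band D $548M) loses 656.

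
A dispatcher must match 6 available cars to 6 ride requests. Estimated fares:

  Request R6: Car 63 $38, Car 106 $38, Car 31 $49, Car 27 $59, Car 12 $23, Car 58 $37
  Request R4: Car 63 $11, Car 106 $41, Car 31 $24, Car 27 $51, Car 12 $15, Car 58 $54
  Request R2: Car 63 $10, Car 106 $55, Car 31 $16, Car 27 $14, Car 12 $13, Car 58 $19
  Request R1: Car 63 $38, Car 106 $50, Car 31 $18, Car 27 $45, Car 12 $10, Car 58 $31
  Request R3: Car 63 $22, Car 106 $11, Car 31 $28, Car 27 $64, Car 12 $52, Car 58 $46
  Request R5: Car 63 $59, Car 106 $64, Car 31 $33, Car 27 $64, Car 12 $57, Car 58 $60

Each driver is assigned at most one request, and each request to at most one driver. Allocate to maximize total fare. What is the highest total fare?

Optimal: Car 63→Request R1 ($38), Car 106→Request R2 ($55), Car 31→Request R6 ($49), Car 27→Request R3 ($64), Car 12→Request R5 ($57), Car 58→Request R4 ($54) — total 38+55+49+64+57+54 = $317.
Max-entry greedy (repeatedly take the single best remaining cell) gives $282, worse by 35.
Swapping Car 31↔Car 106 (Car 31→Request R2 $16, Car 106→Request R6 $38) loses 50.

Maximum total: $317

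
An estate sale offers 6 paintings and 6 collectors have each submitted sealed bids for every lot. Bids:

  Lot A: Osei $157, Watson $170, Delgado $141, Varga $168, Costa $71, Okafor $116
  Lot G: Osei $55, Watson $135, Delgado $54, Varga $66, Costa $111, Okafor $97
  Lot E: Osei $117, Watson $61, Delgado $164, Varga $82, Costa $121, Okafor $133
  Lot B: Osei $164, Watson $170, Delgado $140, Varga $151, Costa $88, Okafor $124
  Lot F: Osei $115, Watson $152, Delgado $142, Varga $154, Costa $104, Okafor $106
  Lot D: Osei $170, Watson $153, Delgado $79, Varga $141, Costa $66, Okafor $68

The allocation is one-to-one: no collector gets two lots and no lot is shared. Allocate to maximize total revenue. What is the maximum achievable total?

Maximum total: $894

Optimal: Osei→Lot D ($170), Watson→Lot B ($170), Delgado→Lot F ($142), Varga→Lot A ($168), Costa→Lot G ($111), Okafor→Lot E ($133) — total 170+170+142+168+111+133 = $894.
Next-best assignment: Osei→Lot D, Watson→Lot A, Delgado→Lot E, Varga→Lot F, Costa→Lot G, Okafor→Lot B = $893.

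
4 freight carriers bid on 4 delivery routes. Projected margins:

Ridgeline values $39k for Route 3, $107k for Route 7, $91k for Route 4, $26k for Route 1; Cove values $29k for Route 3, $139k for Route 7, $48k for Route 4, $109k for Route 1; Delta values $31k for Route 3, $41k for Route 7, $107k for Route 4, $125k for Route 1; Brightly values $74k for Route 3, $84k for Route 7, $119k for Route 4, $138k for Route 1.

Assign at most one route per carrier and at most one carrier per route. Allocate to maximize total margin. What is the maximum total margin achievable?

Optimal: Ridgeline→Route 4 ($91k), Cove→Route 7 ($139k), Delta→Route 1 ($125k), Brightly→Route 3 ($74k) — total 91+139+125+74 = $429k.
Row-greedy (each carrier in turn takes its best remaining route) gives $397k, worse by 32.
Next-best assignment: Ridgeline→Route 3, Cove→Route 7, Delta→Route 4, Brightly→Route 1 = $423k.

Max total: $429k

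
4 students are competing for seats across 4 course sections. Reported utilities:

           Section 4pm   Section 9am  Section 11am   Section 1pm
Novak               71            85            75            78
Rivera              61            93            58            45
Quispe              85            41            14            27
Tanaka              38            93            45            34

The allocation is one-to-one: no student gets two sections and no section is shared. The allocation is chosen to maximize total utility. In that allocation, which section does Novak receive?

Treat this as an assignment problem: match each student to one section.
Optimal: Novak→Section 1pm (78 points), Rivera→Section 11am (58 points), Quispe→Section 4pm (85 points), Tanaka→Section 9am (93 points) — total 78+58+85+93 = 314 points.
Max-entry greedy (repeatedly take the single best remaining cell) gives 301 points, worse by 13.
Next-best assignment: Novak→Section 1pm, Rivera→Section 9am, Quispe→Section 4pm, Tanaka→Section 11am = 301 points.
Swapping Quispe↔Rivera (Quispe→Section 11am 14 points, Rivera→Section 4pm 61 points) loses 68.
Every other assignment is strictly worse.
Novak's own top section is Section 9am (85 points), but forcing Novak→Section 9am and reassigning the rest optimally gives only 262 points — worse by 52.

Novak receives Section 1pm.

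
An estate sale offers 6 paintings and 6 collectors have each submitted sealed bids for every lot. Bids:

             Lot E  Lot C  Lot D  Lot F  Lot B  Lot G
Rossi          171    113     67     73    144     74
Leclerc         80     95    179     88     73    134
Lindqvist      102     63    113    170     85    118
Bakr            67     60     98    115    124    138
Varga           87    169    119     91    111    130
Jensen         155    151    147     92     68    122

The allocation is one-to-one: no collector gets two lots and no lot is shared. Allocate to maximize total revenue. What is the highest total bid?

Optimal: Rossi→Lot B ($144), Leclerc→Lot D ($179), Lindqvist→Lot F ($170), Bakr→Lot G ($138), Varga→Lot C ($169), Jensen→Lot E ($155) — total 144+179+170+138+169+155 = $955.
Column-greedy (each lot in turn goes to its best remaining collector) gives $935, worse by 20.
Next-best assignment: Rossi→Lot E, Leclerc→Lot D, Lindqvist→Lot F, Bakr→Lot B, Varga→Lot C, Jensen→Lot G = $935.
Every other assignment is strictly worse.

Max total: $955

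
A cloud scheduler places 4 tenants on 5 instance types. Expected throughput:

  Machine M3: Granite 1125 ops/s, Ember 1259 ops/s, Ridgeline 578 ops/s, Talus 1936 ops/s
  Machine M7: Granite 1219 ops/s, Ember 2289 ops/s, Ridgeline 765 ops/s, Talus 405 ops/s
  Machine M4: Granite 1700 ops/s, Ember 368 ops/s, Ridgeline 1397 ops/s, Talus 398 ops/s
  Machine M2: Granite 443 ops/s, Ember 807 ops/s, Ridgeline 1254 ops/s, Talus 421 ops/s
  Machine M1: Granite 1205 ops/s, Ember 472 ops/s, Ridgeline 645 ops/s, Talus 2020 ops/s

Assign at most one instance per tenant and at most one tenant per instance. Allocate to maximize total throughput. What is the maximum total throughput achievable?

This is the linear assignment problem.
Optimal: Granite→Machine M4 (1700 ops/s), Ember→Machine M7 (2289 ops/s), Ridgeline→Machine M2 (1254 ops/s), Talus→Machine M1 (2020 ops/s) — total 1700+2289+1254+2020 = 7263 ops/s.
Column-greedy (each instance in turn goes to its best remaining tenant) gives 7179 ops/s, worse by 84.
Next-best assignment: Granite→Machine M4, Ember→Machine M7, Ridgeline→Machine M2, Talus→Machine M3 = 7179 ops/s.
Every other assignment is strictly worse.

Maximum total: 7263 ops/s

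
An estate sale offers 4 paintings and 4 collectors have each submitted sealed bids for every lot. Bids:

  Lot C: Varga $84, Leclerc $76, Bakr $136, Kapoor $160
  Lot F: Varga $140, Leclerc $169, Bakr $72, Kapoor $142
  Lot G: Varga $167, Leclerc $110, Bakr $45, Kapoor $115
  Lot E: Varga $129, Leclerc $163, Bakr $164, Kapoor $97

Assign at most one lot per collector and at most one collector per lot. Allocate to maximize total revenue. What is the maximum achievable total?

Optimal: Varga→Lot G ($167), Leclerc→Lot F ($169), Bakr→Lot E ($164), Kapoor→Lot C ($160) — total 167+169+164+160 = $660.
Every other assignment is strictly worse.

Max total: $660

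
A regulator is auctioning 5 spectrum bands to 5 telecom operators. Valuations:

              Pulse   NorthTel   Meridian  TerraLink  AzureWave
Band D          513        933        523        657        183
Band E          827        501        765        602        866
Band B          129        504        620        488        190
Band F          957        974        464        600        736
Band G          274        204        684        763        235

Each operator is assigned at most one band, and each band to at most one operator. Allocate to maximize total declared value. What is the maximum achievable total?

Optimal: Pulse→Band F ($957M), NorthTel→Band D ($933M), Meridian→Band B ($620M), TerraLink→Band G ($763M), AzureWave→Band E ($866M) — total 957+933+620+763+866 = $4139M.
Max-entry greedy (repeatedly take the single best remaining cell) gives $3736M, worse by 403.
Checked against all permutations: $4139M is optimal.

Maximum total: $4139M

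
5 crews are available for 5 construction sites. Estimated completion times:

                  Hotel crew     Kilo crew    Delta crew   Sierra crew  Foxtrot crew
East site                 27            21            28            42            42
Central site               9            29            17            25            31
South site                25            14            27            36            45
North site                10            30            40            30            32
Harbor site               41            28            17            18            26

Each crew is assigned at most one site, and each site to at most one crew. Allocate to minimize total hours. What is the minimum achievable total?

Optimal: Hotel crew→Central site (9 hours), Kilo crew→South site (14 hours), Delta crew→East site (28 hours), Sierra crew→Harbor site (18 hours), Foxtrot crew→North site (32 hours) — total 9+14+28+18+32 = 101 hours.
Row-greedy (each crew in turn takes its cheapest remaining site) gives 112 hours, worse by 11.
Checked against all permutations: 101 hours is optimal.

Minimum total: 101 hours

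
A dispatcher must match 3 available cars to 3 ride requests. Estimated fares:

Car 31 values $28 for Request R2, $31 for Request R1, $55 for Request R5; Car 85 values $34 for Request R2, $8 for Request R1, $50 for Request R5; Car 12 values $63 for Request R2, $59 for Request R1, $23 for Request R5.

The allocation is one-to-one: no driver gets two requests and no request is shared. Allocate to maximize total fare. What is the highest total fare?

This is a one-to-one assignment (maximum-weight bipartite matching).
Optimal: Car 31→Request R5 ($55), Car 85→Request R2 ($34), Car 12→Request R1 ($59) — total 55+34+59 = $148.
Column-greedy (each request in turn goes to its best remaining driver) gives $144, worse by 4.
Next-best assignment: Car 31→Request R1, Car 85→Request R5, Car 12→Request R2 = $144.

Maximum total: $148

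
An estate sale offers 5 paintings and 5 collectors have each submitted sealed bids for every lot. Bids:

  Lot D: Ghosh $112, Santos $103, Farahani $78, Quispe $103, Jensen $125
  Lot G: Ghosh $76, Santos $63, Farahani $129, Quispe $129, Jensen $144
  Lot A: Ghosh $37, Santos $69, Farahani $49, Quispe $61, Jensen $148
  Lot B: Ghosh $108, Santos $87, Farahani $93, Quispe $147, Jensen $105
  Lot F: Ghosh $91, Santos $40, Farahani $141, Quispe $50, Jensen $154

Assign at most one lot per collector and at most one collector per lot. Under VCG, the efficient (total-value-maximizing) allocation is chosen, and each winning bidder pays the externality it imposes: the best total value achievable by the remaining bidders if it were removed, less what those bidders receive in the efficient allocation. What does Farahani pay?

Efficient allocation: Ghosh→Lot B ($108), Santos→Lot D ($103), Farahani→Lot F ($141), Quispe→Lot G ($129), Jensen→Lot A ($148); total welfare W = $629.
Farahani receives Lot F at value $141, so the others get W − 141 = $488.
Without Farahani: best allocation of the remaining 4 bidders over all 5 lots is Ghosh→Lot B ($108), Santos→Lot D ($103), Quispe→Lot G ($129), Jensen→Lot F ($154), total $494.
VCG payment = (others' best without Farahani) − (others' welfare with Farahani) = 494 − 488 = $6.

Farahani pays $6.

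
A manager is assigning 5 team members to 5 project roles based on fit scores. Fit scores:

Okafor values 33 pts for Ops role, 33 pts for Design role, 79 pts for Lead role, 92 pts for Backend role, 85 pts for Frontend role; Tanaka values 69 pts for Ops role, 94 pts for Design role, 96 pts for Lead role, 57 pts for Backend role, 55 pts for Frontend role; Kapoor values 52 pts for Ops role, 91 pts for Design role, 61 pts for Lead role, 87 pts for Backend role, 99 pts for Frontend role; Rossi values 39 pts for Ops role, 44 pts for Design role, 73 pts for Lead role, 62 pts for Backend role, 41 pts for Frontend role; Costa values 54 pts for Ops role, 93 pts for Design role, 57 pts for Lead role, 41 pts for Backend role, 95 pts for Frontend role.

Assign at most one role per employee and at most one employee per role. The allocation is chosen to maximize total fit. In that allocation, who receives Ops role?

This is the linear assignment problem.
Optimal: Okafor→Backend role (92 pts), Tanaka→Ops role (69 pts), Kapoor→Frontend role (99 pts), Rossi→Lead role (73 pts), Costa→Design role (93 pts) — total 92+69+99+73+93 = 426 pts.
Every other assignment is strictly worse.
Tanaka's own top role is Lead role (96 pts), but forcing Tanaka→Lead role and reassigning the rest optimally gives only 419 pts — worse by 7.

Tanaka receives Ops role.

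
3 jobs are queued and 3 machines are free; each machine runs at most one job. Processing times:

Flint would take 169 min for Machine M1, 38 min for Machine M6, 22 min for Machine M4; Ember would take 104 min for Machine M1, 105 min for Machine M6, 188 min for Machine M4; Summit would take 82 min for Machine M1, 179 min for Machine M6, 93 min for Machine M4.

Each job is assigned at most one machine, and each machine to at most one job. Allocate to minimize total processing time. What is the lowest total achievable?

Optimal: Flint→Machine M4 (22 min), Ember→Machine M6 (105 min), Summit→Machine M1 (82 min) — total 22+105+82 = 209 min.
Column-greedy (each machine in turn goes to its cheapest remaining job) gives 308 min, worse by 99.
Swapping Ember↔Summit (Ember→Machine M1 104 min, Summit→Machine M6 179 min) adds 96.

Minimum total: 209 min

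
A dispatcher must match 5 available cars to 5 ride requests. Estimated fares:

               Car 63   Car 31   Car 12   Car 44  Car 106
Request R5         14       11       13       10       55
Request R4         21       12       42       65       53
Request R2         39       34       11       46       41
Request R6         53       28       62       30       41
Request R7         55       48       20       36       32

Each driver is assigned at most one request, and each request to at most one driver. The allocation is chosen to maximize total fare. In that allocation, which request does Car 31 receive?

Optimal: Car 63→Request R7 ($55), Car 31→Request R2 ($34), Car 12→Request R6 ($62), Car 44→Request R4 ($65), Car 106→Request R5 ($55) — total 55+34+62+65+55 = $271.
Next-best assignment: Car 63→Request R2, Car 31→Request R7, Car 12→Request R6, Car 44→Request R4, Car 106→Request R5 = $269.
Swapping Car 106↔Car 63 (Car 106→Request R7 $32, Car 63→Request R5 $14) loses 64.
Car 31's own top request is Request R7 ($48), but forcing Car 31→Request R7 and reassigning the rest optimally gives only $269 — worse by 2.

Car 31 receives Request R2.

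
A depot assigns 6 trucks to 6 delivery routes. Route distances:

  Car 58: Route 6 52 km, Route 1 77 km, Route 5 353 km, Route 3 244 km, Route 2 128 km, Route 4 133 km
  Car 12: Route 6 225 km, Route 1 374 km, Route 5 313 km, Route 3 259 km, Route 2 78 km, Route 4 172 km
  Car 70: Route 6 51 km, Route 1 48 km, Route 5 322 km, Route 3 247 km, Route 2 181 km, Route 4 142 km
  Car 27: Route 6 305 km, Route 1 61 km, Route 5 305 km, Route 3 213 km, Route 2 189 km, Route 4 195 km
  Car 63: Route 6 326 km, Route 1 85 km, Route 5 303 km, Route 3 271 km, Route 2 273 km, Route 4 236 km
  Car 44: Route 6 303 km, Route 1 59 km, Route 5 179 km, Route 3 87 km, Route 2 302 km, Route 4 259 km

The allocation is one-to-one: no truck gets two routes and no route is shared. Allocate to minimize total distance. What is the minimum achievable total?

This is the linear assignment problem.
Optimal: Car 58→Route 4 (133 km), Car 12→Route 2 (78 km), Car 70→Route 6 (51 km), Car 27→Route 1 (61 km), Car 63→Route 5 (303 km), Car 44→Route 3 (87 km) — total 133+78+51+61+303+87 = 713 km.
Min-entry greedy (repeatedly take the single cheapest remaining cell) gives 763 km, worse by 50.
No other one-to-one assignment undercuts 713 km.

Min total: 713 km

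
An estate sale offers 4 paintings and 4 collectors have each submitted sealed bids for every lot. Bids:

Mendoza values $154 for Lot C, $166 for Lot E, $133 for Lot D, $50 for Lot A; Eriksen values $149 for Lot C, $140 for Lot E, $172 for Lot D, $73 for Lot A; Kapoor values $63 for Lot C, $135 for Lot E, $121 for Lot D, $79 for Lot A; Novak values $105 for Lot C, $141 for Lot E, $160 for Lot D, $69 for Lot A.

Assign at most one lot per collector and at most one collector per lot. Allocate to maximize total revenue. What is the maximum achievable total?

Optimal: Mendoza→Lot E ($166), Eriksen→Lot C ($149), Kapoor→Lot A ($79), Novak→Lot D ($160) — total 166+149+79+160 = $554.
Column-greedy (each lot in turn goes to its best remaining collector) gives $546, worse by 8.

Max total: $554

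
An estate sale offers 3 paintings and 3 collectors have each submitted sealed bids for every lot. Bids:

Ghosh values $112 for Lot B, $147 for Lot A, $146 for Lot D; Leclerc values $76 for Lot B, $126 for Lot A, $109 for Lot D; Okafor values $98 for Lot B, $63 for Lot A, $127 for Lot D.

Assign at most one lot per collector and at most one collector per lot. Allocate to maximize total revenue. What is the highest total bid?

Maximum total: $370

This is the linear assignment problem.
Optimal: Ghosh→Lot D ($146), Leclerc→Lot A ($126), Okafor→Lot B ($98) — total 146+126+98 = $370.
Column-greedy (each lot in turn goes to its best remaining collector) gives $365, worse by 5.
No other one-to-one assignment exceeds $370.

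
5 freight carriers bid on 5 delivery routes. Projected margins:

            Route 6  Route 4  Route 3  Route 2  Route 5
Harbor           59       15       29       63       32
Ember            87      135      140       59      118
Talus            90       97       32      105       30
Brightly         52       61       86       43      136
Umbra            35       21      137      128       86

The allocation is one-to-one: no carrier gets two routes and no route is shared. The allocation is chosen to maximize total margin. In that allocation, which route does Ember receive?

Ember receives Route 4.

Optimal: Harbor→Route 6 ($59k), Ember→Route 4 ($135k), Talus→Route 2 ($105k), Brightly→Route 5 ($136k), Umbra→Route 3 ($137k) — total 59+135+105+136+137 = $572k.
Column-greedy (each route in turn goes to its best remaining carrier) gives $561k, worse by 11.
Ember's own top route is Route 3 ($140k), but forcing Ember→Route 3 and reassigning the rest optimally gives only $560k — worse by 12.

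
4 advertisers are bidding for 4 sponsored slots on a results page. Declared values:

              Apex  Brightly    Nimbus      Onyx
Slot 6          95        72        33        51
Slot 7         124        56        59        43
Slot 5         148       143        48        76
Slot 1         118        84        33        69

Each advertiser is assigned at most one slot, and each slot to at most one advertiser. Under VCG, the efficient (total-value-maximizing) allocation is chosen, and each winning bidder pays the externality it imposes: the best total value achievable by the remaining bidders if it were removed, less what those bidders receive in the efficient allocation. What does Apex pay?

Efficient allocation: Apex→Slot 1 ($118), Brightly→Slot 5 ($143), Nimbus→Slot 7 ($59), Onyx→Slot 6 ($51); total welfare W = $371.
Apex receives Slot 1 at value $118, so the others get W − 118 = $253.
Without Apex: best allocation of the remaining 3 bidders over all 4 slots is Brightly→Slot 5 ($143), Nimbus→Slot 7 ($59), Onyx→Slot 1 ($69), total $271.
VCG payment = (others' best without Apex) − (others' welfare with Apex) = 271 − 253 = $18.

Apex pays $18.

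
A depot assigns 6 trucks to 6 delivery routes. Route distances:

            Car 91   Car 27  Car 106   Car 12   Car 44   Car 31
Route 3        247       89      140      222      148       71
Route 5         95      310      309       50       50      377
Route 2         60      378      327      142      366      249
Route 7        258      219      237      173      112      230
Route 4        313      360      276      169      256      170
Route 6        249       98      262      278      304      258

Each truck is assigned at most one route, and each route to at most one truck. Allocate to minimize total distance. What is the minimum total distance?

This is the linear assignment problem.
Optimal: Car 91→Route 2 (60 km), Car 27→Route 6 (98 km), Car 106→Route 3 (140 km), Car 12→Route 5 (50 km), Car 44→Route 7 (112 km), Car 31→Route 4 (170 km) — total 60+98+140+50+112+170 = 630 km.
Row-greedy (each truck in turn takes its cheapest remaining route) gives 950 km, worse by 320.
Every other assignment is strictly worse.

Min total: 630 km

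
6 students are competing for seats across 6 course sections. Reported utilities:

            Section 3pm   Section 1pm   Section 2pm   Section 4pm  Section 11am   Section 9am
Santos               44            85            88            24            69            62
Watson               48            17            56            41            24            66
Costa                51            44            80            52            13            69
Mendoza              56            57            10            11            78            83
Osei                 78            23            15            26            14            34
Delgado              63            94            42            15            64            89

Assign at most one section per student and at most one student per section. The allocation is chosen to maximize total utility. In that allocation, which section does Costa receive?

Costa receives Section 4pm.

This is a one-to-one assignment (maximum-weight bipartite matching).
Optimal: Santos→Section 2pm (88 points), Watson→Section 9am (66 points), Costa→Section 4pm (52 points), Mendoza→Section 11am (78 points), Osei→Section 3pm (78 points), Delgado→Section 1pm (94 points) — total 88+66+52+78+78+94 = 456 points.
Max-entry greedy (repeatedly take the single best remaining cell) gives 419 points, worse by 37.
Next-best assignment: Santos→Section 1pm, Watson→Section 4pm, Costa→Section 2pm, Mendoza→Section 11am, Osei→Section 3pm, Delgado→Section 9am = 451 points.
Costa's own top section is Section 2pm (80 points), but forcing Costa→Section 2pm and reassigning the rest optimally gives only 451 points — worse by 5.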